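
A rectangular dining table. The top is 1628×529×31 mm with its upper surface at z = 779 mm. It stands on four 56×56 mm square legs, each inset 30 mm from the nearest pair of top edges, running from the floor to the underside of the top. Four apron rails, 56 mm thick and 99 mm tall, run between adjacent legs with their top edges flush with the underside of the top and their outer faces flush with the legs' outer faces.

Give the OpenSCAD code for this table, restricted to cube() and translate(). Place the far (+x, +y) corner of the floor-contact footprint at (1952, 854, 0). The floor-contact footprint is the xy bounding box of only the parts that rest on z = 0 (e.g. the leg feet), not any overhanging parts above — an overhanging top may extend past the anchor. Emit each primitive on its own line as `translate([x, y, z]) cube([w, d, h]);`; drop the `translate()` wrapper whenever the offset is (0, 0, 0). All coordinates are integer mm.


// leg_h = 779 - 31 = 748
// apron z = 748 - 99 = 649
translate([354, 355, 748]) cube([1628, 529, 31]);
translate([384, 385, 0]) cube([56, 56, 748]);
translate([1896, 385, 0]) cube([56, 56, 748]);
translate([384, 798, 0]) cube([56, 56, 748]);
translate([1896, 798, 0]) cube([56, 56, 748]);
translate([440, 385, 649]) cube([1456, 56, 99]);
translate([440, 798, 649]) cube([1456, 56, 99]);
translate([384, 441, 649]) cube([56, 357, 99]);
translate([1896, 441, 649]) cube([56, 357, 99]);


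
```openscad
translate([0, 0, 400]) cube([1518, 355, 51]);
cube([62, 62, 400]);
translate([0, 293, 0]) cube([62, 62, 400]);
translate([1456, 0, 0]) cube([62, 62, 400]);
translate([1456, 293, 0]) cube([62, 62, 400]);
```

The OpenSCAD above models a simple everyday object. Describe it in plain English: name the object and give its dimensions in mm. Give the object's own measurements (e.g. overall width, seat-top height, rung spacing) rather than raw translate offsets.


A long wooden bench with a 1518 mm (x) × 355 mm (y) seat, 51 mm thick, its top surface 451 mm above the floor. Four 62 mm square legs at the seat corners, flush with the edges, run from z = 0 to the seat underside.


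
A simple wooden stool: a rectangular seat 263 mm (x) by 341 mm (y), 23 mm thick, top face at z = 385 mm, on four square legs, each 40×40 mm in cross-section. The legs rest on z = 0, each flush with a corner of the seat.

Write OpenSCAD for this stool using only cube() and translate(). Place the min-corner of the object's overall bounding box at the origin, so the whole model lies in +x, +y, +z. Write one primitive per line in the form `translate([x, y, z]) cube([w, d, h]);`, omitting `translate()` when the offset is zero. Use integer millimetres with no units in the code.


translate([0, 0, 362]) cube([263, 341, 23]);
cube([40, 40, 362]);
translate([223, 0, 0]) cube([40, 40, 362]);
translate([0, 301, 0]) cube([40, 40, 362]);
translate([223, 301, 0]) cube([40, 40, 362]);


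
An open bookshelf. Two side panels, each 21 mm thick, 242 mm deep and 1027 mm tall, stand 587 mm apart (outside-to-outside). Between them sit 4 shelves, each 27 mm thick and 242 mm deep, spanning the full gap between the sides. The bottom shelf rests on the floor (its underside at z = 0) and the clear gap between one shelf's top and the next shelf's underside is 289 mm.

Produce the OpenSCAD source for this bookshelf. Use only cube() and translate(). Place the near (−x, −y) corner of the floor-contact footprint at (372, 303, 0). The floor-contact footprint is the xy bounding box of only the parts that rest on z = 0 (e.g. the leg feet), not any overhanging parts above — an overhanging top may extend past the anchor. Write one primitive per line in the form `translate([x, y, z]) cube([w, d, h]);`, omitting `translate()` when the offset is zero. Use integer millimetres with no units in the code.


translate([372, 303, 0]) cube([21, 242, 1027]);
translate([938, 303, 0]) cube([21, 242, 1027]);
translate([393, 303, 0]) cube([545, 242, 27]);
translate([393, 303, 316]) cube([545, 242, 27]);
translate([393, 303, 632]) cube([545, 242, 27]);
translate([393, 303, 948]) cube([545, 242, 27]);


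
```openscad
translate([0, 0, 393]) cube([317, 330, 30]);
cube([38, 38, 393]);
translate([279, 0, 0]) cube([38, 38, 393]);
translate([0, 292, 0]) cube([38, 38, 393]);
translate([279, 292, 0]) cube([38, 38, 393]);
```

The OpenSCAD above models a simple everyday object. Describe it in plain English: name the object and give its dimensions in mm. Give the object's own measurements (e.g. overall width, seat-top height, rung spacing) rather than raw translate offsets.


A simple wooden stool: a rectangular seat 317 mm (x) by 330 mm (y), 30 mm thick, top face at z = 423 mm, on four square legs, each 38×38 mm in cross-section. The legs rest on z = 0, each flush with a corner of the seat.


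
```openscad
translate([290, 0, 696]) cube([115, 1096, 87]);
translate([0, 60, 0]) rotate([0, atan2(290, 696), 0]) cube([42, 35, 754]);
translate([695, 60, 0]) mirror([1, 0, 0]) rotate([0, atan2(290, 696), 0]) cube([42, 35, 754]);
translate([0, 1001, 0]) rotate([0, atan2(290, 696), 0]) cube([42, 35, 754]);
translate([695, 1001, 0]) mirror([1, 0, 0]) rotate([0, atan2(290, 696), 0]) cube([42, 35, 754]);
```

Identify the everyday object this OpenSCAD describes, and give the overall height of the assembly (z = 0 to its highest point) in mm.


A sawhorse. The overall height is 783 mm.

A beam across two mirrored pairs of raked legs — a sawhorse. The beam's underside is at z = 696 (matching the legs' vertical rise in atan2(290, 696)) and the beam is 87 mm tall, so its top is at 696 + 87 = 783 mm. The raked legs top out at the beam's underside, so that is the highest point.


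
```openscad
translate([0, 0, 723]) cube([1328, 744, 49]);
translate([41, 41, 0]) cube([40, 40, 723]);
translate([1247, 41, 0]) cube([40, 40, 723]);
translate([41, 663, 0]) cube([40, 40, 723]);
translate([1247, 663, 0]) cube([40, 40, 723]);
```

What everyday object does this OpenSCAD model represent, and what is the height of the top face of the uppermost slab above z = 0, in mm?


A table. The table height is 772 mm.

A 1328×744×49 slab sits at z = 723 on four 40 mm square posts — a table. The top surface is at 723 + 49 = 772 mm.


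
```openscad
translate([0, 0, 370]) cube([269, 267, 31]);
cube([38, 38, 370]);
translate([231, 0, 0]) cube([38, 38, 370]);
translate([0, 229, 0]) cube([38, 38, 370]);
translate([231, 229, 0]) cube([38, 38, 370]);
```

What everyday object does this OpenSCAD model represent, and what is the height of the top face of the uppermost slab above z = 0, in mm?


A stool. The seat height is 401 mm.

A 269×267×31 slab at z = 370 on four corner posts — a stool. The seat top is 370 + 31 = 401 mm.


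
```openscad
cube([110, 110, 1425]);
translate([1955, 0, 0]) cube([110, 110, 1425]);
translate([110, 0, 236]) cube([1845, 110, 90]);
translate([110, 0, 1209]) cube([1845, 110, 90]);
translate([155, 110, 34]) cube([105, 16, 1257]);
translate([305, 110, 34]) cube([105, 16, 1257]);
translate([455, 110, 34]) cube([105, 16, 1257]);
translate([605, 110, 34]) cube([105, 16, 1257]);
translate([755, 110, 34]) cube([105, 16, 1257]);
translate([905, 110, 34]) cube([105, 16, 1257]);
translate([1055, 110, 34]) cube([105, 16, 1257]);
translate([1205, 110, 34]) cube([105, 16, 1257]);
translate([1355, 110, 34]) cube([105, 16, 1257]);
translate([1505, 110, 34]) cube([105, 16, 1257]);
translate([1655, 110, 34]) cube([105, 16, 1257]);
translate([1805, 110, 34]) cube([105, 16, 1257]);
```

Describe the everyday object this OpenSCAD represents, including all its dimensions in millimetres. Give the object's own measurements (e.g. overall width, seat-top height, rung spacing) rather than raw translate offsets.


A fence section. Two 110×110 mm posts, 1425 mm tall, stand on the floor with a clear span of 1845 mm between their inner faces. Two horizontal rails of 110×90 mm section span the gap between the posts with their undersides at z = 236 mm and z = 1209 mm, flush with the posts' −y face. 12 pickets, each 105 mm wide, 16 mm thick and 1257 mm tall, are fixed to the +y face of the rails with their bottoms at z = 34 mm, spaced across the span with a 45 mm gap after the −x post and between neighbouring pickets and before the +x post.


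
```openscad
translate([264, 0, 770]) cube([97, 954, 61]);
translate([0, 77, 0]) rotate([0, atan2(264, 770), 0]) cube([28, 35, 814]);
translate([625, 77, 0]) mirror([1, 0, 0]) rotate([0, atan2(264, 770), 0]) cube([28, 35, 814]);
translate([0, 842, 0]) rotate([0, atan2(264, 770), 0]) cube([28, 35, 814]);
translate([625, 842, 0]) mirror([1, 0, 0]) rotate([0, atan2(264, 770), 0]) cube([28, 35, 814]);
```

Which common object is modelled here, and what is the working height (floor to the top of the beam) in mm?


A sawhorse. The overall height is 831 mm.

A beam across two mirrored pairs of raked legs — a sawhorse. The beam's underside is at z = 770 (matching the legs' vertical rise in atan2(264, 770)) and the beam is 61 mm tall, so its top is at 770 + 61 = 831 mm. The raked legs top out at the beam's underside, so that is the highest point.


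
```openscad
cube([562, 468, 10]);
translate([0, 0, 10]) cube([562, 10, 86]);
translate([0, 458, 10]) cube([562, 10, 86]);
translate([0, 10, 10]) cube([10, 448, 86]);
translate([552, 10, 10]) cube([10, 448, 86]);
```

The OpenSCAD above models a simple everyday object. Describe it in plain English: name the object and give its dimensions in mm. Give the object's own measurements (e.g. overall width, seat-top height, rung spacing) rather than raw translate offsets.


An open-topped rectangular box: outside dimensions 562×468×96 mm, with a uniform wall and base thickness of 10 mm. The base is a full 562×468 slab on the floor; four walls sit on top of the base. The front and back walls (the −y and +y sides) span the full width; the two side walls fit between them.


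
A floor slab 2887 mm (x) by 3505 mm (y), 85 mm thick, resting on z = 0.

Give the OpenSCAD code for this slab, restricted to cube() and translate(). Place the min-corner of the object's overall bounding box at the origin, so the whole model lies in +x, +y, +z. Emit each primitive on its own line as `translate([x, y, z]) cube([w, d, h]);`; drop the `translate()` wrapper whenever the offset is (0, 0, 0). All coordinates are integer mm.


cube([2887, 3505, 85]);


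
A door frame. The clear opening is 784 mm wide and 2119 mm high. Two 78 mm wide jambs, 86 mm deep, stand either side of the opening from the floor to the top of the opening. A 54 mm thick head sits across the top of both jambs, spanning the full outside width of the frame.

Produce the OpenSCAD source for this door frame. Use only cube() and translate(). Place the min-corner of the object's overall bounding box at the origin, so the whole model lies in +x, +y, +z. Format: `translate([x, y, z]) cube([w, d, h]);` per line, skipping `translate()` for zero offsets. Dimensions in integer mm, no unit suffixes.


cube([78, 86, 2119]);
translate([862, 0, 0]) cube([78, 86, 2119]);
translate([0, 0, 2119]) cube([940, 86, 54]);


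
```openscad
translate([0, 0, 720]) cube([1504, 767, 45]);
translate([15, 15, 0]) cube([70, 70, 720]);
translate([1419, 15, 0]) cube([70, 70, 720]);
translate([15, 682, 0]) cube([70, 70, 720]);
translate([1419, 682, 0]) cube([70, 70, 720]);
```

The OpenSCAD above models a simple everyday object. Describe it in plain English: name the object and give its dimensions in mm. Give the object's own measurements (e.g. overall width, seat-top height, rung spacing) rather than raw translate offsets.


A rectangular dining table. The top is 1504×767×45 mm with its upper surface at z = 765 mm. It stands on four 70×70 mm square legs, each inset 15 mm from the nearest pair of top edges, running from the floor to the underside of the top.


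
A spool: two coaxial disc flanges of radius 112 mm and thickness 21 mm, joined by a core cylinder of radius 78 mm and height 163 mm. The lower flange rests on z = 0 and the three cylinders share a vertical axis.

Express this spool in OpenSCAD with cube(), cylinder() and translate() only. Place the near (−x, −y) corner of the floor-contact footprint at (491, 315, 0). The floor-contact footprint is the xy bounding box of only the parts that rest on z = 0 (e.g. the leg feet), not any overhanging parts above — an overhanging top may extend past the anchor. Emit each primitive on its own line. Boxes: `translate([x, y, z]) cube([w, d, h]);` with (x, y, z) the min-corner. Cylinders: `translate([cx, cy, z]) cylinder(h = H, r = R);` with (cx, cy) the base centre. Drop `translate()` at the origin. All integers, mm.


translate([603, 427, 0]) cylinder(h = 21, r = 112);
translate([603, 427, 21]) cylinder(h = 163, r = 78);
translate([603, 427, 184]) cylinder(h = 21, r = 112);


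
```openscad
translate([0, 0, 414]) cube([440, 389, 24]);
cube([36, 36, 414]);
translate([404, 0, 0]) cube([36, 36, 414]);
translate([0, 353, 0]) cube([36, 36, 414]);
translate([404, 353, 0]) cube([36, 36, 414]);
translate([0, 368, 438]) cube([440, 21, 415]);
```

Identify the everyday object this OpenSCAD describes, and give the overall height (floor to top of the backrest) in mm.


A chair. The overall height is 853 mm.

A slab on four corner posts with a tall panel at the back — a chair. The seat slab sits at z = 414 with thickness 24, and the 415 mm backrest starts at the seat top, so the overall height is 414 + 24 + 415 = 853 mm.


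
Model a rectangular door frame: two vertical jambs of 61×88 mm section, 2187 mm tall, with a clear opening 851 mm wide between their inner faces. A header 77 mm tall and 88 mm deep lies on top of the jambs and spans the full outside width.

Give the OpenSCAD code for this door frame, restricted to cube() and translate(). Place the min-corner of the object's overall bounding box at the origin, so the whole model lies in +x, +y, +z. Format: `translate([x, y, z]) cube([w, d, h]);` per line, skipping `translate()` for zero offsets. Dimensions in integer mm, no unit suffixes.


cube([61, 88, 2187]);
translate([912, 0, 0]) cube([61, 88, 2187]);
translate([0, 0, 2187]) cube([973, 88, 77]);


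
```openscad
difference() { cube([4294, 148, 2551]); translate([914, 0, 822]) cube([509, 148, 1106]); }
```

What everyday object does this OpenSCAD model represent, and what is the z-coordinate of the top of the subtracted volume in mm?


A wall with a window opening. The window head height is 1928 mm.

A wall with a rectangular opening subtracted — a window. Sill at z = 822, opening 1106 mm tall, so the head is at 822 + 1106 = 1928 mm.


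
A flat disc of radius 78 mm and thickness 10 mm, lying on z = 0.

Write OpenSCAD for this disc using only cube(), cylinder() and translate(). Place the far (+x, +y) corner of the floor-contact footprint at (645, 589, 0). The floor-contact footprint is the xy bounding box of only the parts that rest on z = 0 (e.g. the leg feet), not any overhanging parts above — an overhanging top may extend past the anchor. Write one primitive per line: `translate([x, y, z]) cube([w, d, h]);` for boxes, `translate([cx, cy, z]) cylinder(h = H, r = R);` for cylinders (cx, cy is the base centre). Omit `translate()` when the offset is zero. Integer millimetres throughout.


translate([567, 511, 0]) cylinder(h = 10, r = 78);


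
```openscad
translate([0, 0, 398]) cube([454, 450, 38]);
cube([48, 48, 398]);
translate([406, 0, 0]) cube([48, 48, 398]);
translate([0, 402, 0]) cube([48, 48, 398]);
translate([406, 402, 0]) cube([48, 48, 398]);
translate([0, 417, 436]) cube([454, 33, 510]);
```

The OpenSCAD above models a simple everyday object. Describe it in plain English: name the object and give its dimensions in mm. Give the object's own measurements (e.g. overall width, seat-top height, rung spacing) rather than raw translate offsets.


A chair. The seat is a 454×450×38 mm slab with its top at z = 436 mm, on four 48×48 mm corner legs (flush with the seat edges, standing on z = 0). A flat backrest 33 mm thick, 510 mm tall, spans the full seat width and rises from the seat top along its +y edge, rear face flush with the rear of the seat.


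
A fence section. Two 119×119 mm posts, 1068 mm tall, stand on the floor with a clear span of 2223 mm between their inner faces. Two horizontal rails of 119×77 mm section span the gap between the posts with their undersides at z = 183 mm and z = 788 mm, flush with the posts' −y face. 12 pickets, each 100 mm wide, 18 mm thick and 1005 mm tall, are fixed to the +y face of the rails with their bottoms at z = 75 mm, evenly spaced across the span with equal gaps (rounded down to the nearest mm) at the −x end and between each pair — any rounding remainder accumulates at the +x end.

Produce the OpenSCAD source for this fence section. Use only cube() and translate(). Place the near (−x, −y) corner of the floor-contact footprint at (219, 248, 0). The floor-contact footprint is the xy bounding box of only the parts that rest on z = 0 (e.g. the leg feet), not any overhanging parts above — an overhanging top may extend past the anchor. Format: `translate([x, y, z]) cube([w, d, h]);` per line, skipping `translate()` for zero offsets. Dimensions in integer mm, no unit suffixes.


translate([219, 248, 0]) cube([119, 119, 1068]);
translate([2561, 248, 0]) cube([119, 119, 1068]);
translate([338, 248, 183]) cube([2223, 119, 77]);
translate([338, 248, 788]) cube([2223, 119, 77]);
translate([416, 367, 75]) cube([100, 18, 1005]);
translate([594, 367, 75]) cube([100, 18, 1005]);
translate([772, 367, 75]) cube([100, 18, 1005]);
translate([950, 367, 75]) cube([100, 18, 1005]);
translate([1128, 367, 75]) cube([100, 18, 1005]);
translate([1306, 367, 75]) cube([100, 18, 1005]);
translate([1484, 367, 75]) cube([100, 18, 1005]);
translate([1662, 367, 75]) cube([100, 18, 1005]);
translate([1840, 367, 75]) cube([100, 18, 1005]);
translate([2018, 367, 75]) cube([100, 18, 1005]);
translate([2196, 367, 75]) cube([100, 18, 1005]);
translate([2374, 367, 75]) cube([100, 18, 1005]);


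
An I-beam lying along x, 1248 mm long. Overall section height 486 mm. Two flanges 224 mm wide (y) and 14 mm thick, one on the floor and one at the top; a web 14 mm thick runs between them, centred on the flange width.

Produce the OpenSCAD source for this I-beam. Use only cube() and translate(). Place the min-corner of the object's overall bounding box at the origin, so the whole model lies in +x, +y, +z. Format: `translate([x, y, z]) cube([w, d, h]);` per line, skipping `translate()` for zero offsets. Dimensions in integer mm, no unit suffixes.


cube([1248, 224, 14]);
translate([0, 105, 14]) cube([1248, 14, 458]);
translate([0, 0, 472]) cube([1248, 224, 14]);


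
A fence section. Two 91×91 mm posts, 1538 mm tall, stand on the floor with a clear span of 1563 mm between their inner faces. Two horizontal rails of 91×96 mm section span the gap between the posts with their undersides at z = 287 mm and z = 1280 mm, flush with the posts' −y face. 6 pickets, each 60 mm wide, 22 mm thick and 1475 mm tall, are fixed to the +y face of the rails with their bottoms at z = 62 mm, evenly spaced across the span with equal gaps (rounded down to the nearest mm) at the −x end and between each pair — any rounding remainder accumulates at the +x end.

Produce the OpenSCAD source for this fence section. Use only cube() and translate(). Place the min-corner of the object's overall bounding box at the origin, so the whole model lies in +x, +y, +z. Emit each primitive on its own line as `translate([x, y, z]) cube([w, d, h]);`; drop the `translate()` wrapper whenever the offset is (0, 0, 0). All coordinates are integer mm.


cube([91, 91, 1538]);
translate([1654, 0, 0]) cube([91, 91, 1538]);
translate([91, 0, 287]) cube([1563, 91, 96]);
translate([91, 0, 1280]) cube([1563, 91, 96]);
translate([262, 91, 62]) cube([60, 22, 1475]);
translate([493, 91, 62]) cube([60, 22, 1475]);
translate([724, 91, 62]) cube([60, 22, 1475]);
translate([955, 91, 62]) cube([60, 22, 1475]);
translate([1186, 91, 62]) cube([60, 22, 1475]);
translate([1417, 91, 62]) cube([60, 22, 1475]);


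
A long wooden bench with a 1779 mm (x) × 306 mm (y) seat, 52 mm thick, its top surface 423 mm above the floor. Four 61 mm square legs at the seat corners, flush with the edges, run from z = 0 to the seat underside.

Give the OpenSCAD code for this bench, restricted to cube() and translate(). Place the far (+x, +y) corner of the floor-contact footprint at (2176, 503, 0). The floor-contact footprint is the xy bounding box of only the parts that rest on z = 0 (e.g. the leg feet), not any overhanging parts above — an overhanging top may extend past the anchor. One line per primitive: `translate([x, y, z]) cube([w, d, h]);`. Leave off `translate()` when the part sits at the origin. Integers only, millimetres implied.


translate([397, 197, 371]) cube([1779, 306, 52]);
translate([397, 197, 0]) cube([61, 61, 371]);
translate([397, 442, 0]) cube([61, 61, 371]);
translate([2115, 197, 0]) cube([61, 61, 371]);
translate([2115, 442, 0]) cube([61, 61, 371]);


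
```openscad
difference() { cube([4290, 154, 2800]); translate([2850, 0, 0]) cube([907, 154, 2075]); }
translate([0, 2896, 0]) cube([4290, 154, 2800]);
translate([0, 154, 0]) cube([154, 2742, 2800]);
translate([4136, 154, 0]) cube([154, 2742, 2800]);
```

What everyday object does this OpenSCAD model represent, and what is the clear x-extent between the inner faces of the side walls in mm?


A single room. The interior width is 3982 mm.

Four walls enclosing a rectangle with a door in the front wall — a room. Outside width 4290 minus two 154 mm walls gives 3982 mm.


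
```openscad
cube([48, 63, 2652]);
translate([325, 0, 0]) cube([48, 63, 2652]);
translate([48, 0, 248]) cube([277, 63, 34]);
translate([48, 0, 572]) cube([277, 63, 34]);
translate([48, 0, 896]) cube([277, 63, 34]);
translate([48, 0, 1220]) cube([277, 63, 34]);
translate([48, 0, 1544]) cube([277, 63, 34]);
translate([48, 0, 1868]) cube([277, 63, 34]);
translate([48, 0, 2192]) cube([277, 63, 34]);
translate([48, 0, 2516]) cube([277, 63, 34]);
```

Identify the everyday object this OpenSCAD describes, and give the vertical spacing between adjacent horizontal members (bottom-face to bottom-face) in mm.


A ladder. The rung spacing is 324 mm.

Two tall 48×63 posts with 8 short bars between them — a ladder. Adjacent rungs sit at z = 248 and z = 572, so the spacing is 572 − 248 = 324 mm.


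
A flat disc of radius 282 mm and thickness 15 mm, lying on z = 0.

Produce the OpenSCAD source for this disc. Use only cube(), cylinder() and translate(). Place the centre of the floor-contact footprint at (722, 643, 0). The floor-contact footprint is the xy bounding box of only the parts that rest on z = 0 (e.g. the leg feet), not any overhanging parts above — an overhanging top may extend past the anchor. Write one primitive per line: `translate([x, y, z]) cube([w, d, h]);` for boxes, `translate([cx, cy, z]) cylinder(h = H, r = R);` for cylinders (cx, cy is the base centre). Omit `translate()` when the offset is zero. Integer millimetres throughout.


translate([722, 643, 0]) cylinder(h = 15, r = 282);


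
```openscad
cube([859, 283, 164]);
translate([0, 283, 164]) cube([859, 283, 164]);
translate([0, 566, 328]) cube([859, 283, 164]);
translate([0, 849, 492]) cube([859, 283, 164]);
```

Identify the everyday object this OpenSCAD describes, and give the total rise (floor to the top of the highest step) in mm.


A staircase. The total rise is 656 mm.

4 identical blocks, each offset up and back from the previous — a staircase. Each step is 164 mm tall and there are 4 of them, so the total rise is 4 × 164 = 656 mm.


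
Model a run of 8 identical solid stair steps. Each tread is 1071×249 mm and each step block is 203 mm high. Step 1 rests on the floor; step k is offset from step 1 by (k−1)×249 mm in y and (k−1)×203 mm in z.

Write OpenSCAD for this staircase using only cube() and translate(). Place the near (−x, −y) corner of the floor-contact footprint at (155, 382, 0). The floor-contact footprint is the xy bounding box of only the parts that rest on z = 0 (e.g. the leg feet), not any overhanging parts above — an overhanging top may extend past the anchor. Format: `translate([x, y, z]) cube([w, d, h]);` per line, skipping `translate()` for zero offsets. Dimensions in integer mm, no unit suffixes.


translate([155, 382, 0]) cube([1071, 249, 203]);
translate([155, 631, 203]) cube([1071, 249, 203]);
translate([155, 880, 406]) cube([1071, 249, 203]);
translate([155, 1129, 609]) cube([1071, 249, 203]);
translate([155, 1378, 812]) cube([1071, 249, 203]);
translate([155, 1627, 1015]) cube([1071, 249, 203]);
translate([155, 1876, 1218]) cube([1071, 249, 203]);
translate([155, 2125, 1421]) cube([1071, 249, 203]);


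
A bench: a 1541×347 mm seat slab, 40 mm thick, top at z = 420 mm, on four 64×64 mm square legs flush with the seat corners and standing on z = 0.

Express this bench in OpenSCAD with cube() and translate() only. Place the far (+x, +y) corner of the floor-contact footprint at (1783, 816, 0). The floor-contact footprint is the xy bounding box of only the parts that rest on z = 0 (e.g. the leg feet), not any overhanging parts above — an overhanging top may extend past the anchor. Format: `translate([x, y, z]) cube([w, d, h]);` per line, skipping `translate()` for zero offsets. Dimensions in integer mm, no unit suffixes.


translate([242, 469, 380]) cube([1541, 347, 40]);
translate([242, 469, 0]) cube([64, 64, 380]);
translate([242, 752, 0]) cube([64, 64, 380]);
translate([1719, 469, 0]) cube([64, 64, 380]);
translate([1719, 752, 0]) cube([64, 64, 380]);


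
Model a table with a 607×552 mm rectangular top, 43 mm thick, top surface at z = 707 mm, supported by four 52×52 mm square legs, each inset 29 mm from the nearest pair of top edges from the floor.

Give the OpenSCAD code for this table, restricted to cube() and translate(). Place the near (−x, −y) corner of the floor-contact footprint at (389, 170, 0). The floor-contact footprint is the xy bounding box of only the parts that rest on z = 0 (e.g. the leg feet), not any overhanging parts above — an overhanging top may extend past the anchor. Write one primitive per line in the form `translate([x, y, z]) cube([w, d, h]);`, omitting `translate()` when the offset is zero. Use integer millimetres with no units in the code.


// leg_h = 707 - 43 = 664
translate([360, 141, 664]) cube([607, 552, 43]);
translate([389, 170, 0]) cube([52, 52, 664]);
translate([886, 170, 0]) cube([52, 52, 664]);
translate([389, 612, 0]) cube([52, 52, 664]);
translate([886, 612, 0]) cube([52, 52, 664]);


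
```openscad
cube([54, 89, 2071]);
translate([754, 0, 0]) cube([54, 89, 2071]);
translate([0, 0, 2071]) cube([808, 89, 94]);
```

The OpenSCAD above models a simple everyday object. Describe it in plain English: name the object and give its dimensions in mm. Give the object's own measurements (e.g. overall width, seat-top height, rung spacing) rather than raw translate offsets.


A door frame. The clear opening is 700 mm wide and 2071 mm high. Two 54 mm wide jambs, 89 mm deep, stand either side of the opening from the floor to the top of the opening. A 94 mm thick head sits across the top of both jambs, spanning the full outside width of the frame.


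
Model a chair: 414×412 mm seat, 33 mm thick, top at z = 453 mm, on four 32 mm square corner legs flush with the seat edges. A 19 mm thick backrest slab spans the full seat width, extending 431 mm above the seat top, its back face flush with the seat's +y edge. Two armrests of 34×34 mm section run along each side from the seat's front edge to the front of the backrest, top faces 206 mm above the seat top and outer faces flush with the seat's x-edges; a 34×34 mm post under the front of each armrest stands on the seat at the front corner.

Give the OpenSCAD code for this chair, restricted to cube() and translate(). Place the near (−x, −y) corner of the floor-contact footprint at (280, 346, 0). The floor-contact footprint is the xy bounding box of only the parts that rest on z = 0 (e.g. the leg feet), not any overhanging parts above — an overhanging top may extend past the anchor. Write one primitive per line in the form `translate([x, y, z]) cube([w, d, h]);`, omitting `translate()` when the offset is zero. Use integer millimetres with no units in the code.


translate([280, 346, 420]) cube([414, 412, 33]);
translate([280, 346, 0]) cube([32, 32, 420]);
translate([662, 346, 0]) cube([32, 32, 420]);
translate([280, 726, 0]) cube([32, 32, 420]);
translate([662, 726, 0]) cube([32, 32, 420]);
translate([280, 739, 453]) cube([414, 19, 431]);
translate([280, 346, 625]) cube([34, 393, 34]);
translate([660, 346, 625]) cube([34, 393, 34]);
translate([280, 346, 453]) cube([34, 34, 172]);
translate([660, 346, 453]) cube([34, 34, 172]);


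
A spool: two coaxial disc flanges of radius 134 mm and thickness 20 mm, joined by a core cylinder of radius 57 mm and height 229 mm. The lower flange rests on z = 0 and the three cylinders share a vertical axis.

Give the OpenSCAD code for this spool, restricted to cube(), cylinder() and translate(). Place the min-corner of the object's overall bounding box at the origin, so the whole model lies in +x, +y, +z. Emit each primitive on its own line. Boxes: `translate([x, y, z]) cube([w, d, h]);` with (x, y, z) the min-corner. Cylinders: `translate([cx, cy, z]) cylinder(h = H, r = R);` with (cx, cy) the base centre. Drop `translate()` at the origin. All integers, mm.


translate([134, 134, 0]) cylinder(h = 20, r = 134);
translate([134, 134, 20]) cylinder(h = 229, r = 57);
translate([134, 134, 249]) cylinder(h = 20, r = 134);


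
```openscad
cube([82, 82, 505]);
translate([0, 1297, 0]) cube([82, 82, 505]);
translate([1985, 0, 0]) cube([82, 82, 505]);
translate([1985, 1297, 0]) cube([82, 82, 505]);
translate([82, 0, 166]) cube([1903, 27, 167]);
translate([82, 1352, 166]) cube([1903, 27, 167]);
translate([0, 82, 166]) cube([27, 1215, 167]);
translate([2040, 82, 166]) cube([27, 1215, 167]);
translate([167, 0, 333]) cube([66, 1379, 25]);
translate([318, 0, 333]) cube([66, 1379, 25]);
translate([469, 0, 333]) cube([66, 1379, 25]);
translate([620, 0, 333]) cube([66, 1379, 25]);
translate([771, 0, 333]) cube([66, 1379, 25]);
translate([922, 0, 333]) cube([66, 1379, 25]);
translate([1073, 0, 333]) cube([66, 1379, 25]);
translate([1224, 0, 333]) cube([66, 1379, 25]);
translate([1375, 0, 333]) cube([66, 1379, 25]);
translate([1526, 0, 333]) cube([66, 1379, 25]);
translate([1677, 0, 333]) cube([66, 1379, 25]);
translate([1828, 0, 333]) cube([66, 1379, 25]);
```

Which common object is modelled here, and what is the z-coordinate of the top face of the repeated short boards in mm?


A bed frame. The slat-top height is 358 mm.

Four posts, four rails, and a row of slats — a bed frame. Slats sit on the rails at z = 166 + 167 = 333; with slat thickness 25, the top is 358 mm.


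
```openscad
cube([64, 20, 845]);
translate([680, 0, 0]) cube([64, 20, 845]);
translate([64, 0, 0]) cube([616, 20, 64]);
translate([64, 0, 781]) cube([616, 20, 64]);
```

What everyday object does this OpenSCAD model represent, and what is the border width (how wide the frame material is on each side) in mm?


A picture frame. The border width is 64 mm.

Four thin pieces enclosing a rectangular opening — a picture frame. The two full-height stiles are 845 mm tall; the top rail sits at z = 781 and is 64 mm tall, so the border above the opening is 845 − 781 = 64 mm, matching the stile x-width.


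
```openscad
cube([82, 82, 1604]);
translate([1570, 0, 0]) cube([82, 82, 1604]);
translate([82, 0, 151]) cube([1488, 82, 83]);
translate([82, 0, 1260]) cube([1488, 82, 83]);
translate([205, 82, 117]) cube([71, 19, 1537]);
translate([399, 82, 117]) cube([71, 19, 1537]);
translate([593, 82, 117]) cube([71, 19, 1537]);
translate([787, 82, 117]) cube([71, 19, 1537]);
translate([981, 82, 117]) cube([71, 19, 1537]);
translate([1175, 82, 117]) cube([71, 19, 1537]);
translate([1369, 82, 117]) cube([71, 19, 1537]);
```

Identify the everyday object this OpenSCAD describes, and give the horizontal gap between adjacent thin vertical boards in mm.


A fence section. The picket gap is 123 mm.

Two posts, two rails, 7 pickets — a fence section. Span 1488 mm holds 7 pickets of 71 mm with 8 equal gaps: ⌊(1488 − 7·71) / 8⌋ = 123 mm.


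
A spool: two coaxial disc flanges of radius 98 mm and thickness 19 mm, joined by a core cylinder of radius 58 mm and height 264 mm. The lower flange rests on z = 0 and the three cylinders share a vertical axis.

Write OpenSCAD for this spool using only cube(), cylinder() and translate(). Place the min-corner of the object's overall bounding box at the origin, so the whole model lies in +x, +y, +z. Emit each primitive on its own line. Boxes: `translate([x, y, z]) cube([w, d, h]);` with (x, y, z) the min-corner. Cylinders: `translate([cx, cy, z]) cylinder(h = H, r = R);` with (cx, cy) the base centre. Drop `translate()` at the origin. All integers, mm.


translate([98, 98, 0]) cylinder(h = 19, r = 98);
translate([98, 98, 19]) cylinder(h = 264, r = 58);
translate([98, 98, 283]) cylinder(h = 19, r = 98);


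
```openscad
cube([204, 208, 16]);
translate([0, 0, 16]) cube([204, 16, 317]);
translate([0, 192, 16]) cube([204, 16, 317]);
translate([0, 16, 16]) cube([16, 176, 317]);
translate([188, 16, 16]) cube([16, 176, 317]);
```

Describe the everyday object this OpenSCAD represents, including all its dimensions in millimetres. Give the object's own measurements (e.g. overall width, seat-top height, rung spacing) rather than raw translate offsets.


An open-topped rectangular box: outside dimensions 204×208×333 mm, with a uniform wall and base thickness of 16 mm. The base is a full 204×208 slab on the floor; four walls sit on top of the base. The front and back walls (the −y and +y sides) span the full width; the two side walls fit between them.


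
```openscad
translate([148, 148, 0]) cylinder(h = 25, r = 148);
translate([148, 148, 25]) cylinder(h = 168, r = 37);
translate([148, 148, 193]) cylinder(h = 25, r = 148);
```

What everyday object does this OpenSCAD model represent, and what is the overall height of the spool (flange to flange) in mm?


A spool. The overall height is 218 mm.

Three coaxial cylinders, large–small–large — a spool. Two 25 mm flanges and a 168 mm core give 25 + 168 + 25 = 218 mm.


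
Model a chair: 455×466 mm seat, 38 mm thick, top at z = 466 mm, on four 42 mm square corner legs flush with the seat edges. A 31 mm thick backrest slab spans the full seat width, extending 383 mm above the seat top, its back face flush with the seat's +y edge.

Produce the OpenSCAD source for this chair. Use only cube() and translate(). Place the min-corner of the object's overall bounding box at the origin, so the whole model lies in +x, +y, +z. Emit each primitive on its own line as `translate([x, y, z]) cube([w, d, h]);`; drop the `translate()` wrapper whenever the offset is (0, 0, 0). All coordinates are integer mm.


translate([0, 0, 428]) cube([455, 466, 38]);
cube([42, 42, 428]);
translate([413, 0, 0]) cube([42, 42, 428]);
translate([0, 424, 0]) cube([42, 42, 428]);
translate([413, 424, 0]) cube([42, 42, 428]);
translate([0, 435, 466]) cube([455, 31, 383]);


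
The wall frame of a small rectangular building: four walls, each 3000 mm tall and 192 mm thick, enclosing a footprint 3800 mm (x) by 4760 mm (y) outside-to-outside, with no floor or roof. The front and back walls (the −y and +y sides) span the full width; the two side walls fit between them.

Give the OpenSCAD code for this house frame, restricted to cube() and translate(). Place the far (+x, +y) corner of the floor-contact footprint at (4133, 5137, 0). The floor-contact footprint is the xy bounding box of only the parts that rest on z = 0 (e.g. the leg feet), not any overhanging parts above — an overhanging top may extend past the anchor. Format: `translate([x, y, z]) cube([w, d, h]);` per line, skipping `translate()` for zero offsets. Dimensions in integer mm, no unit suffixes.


translate([333, 377, 0]) cube([3800, 192, 3000]);
translate([333, 4945, 0]) cube([3800, 192, 3000]);
translate([333, 569, 0]) cube([192, 4376, 3000]);
translate([3941, 569, 0]) cube([192, 4376, 3000]);


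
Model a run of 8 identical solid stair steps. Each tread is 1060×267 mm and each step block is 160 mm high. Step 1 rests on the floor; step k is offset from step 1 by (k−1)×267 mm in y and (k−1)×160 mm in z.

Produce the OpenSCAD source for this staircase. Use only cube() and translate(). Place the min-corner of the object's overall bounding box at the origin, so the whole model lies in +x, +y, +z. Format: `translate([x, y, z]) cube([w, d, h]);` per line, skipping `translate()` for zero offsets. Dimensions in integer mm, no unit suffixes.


cube([1060, 267, 160]);
translate([0, 267, 160]) cube([1060, 267, 160]);
translate([0, 534, 320]) cube([1060, 267, 160]);
translate([0, 801, 480]) cube([1060, 267, 160]);
translate([0, 1068, 640]) cube([1060, 267, 160]);
translate([0, 1335, 800]) cube([1060, 267, 160]);
translate([0, 1602, 960]) cube([1060, 267, 160]);
translate([0, 1869, 1120]) cube([1060, 267, 160]);


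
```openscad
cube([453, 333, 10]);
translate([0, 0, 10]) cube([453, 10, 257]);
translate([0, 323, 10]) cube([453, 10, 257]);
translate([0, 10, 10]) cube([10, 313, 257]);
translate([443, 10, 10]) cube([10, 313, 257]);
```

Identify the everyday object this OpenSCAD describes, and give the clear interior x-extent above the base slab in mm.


An open box. The internal width is 433 mm.

A 453×333 base slab with four walls standing on it — an open box. The base is 453 mm wide and the walls are 10 mm thick, so the internal width is 453 − 2 × 10 = 433 mm.


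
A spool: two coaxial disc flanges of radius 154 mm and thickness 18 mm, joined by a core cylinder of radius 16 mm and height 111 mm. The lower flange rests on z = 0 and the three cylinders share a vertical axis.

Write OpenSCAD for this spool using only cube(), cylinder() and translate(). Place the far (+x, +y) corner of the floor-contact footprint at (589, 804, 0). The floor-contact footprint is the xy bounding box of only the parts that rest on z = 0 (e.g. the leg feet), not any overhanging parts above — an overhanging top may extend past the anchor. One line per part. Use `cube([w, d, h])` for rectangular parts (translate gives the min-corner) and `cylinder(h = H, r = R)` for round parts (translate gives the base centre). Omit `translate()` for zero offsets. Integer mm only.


translate([435, 650, 0]) cylinder(h = 18, r = 154);
translate([435, 650, 18]) cylinder(h = 111, r = 16);
translate([435, 650, 129]) cylinder(h = 18, r = 154);


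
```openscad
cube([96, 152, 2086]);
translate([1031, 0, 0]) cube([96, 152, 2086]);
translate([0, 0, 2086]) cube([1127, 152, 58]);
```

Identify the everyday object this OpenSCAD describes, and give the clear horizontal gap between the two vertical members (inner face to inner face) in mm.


A door frame. The clear opening width is 935 mm.

Two 2086 mm tall posts with a header on top — a door frame. The left jamb is 96 mm wide at x = 0; the right jamb starts at x = 1031. The clear opening is 1031 − 96 = 935 mm.


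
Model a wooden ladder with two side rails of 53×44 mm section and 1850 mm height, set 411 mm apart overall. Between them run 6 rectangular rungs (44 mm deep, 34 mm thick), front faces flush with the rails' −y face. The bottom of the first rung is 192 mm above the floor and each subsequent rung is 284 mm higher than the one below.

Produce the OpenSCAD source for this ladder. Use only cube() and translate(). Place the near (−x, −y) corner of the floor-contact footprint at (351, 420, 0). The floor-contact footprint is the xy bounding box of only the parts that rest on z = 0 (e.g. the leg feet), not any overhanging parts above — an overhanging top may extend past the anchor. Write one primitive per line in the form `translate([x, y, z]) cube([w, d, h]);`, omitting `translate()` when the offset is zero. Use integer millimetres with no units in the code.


translate([351, 420, 0]) cube([53, 44, 1850]);
translate([709, 420, 0]) cube([53, 44, 1850]);
translate([404, 420, 192]) cube([305, 44, 34]);
translate([404, 420, 476]) cube([305, 44, 34]);
translate([404, 420, 760]) cube([305, 44, 34]);
translate([404, 420, 1044]) cube([305, 44, 34]);
translate([404, 420, 1328]) cube([305, 44, 34]);
translate([404, 420, 1612]) cube([305, 44, 34]);
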